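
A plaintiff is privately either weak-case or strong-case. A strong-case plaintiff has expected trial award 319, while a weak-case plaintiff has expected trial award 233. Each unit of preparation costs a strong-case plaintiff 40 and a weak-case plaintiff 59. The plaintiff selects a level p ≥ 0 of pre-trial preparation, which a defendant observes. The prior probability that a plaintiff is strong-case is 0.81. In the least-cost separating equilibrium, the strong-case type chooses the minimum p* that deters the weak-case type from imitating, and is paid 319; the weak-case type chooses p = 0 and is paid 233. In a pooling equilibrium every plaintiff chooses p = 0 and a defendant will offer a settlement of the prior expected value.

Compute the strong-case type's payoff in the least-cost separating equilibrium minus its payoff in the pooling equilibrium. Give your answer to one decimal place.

Least-cost separating signal: p* solves 233 = 319 − 59·p*, so p* = (319 − 233)/59 ≈ 1.4576.
Strong-case type's separating payoff: 319 − 40 × p* = 319 − 40 × (319 − 233)/59 = 319 − 3440/59 ≈ 260.695.
Pooling payoff: 0.81 × 319 + 0.19 × 233 = 302.66.
Difference: 260.695 − 302.66 = -41.965, i.e. -42.0 to one decimal place.
The strong-case type would prefer the pooling outcome.

-42.0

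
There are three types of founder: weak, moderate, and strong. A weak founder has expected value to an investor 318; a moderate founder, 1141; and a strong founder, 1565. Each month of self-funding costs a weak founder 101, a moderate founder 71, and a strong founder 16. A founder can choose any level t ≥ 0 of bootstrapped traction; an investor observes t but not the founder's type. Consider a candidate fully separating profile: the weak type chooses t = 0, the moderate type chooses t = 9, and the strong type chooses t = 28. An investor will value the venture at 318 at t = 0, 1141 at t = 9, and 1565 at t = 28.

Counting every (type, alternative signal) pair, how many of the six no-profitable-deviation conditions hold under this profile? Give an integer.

6

Weak (own payoff 318): to t=9 gives 1141 − 101×9 = 232 → no gain ✓; to t=28 gives 1565 − 101×28 = -1263 → no gain ✓.
Moderate (own payoff 1141 − 71×9 = 502): to t=0 gives 318 → no gain ✓; to t=28 gives 1565 − 71×28 = -423 → no gain ✓.
Strong (own payoff 1565 − 16×28 = 1117): to t=0 gives 318 → no gain ✓; to t=9 gives 1141 − 16×9 = 997 → no gain ✓.
6 of the 6 constraints hold; this profile is a separating equilibrium.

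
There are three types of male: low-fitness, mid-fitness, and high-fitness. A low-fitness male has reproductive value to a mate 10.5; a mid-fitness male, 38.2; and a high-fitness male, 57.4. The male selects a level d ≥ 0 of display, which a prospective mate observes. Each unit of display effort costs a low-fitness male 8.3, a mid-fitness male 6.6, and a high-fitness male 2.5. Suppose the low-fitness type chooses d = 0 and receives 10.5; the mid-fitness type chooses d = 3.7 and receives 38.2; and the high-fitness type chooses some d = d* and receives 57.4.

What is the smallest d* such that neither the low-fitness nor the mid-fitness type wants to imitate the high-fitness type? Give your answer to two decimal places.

Low-fitness type (on-path payoff 10.5) won't mimic when 10.5 ≥ 57.4 − 8.3·d*, i.e. d* ≥ 5.65.
Mid-fitness type (on-path payoff 38.2 − 6.6×3.7 = 13.78) won't mimic when 13.78 ≥ 57.4 − 6.6·d*, i.e. d* ≥ 6.61.
Both must hold, so d* = max(5.65, 6.61) = 6.61. The mid-fitness type's constraint binds.

6.61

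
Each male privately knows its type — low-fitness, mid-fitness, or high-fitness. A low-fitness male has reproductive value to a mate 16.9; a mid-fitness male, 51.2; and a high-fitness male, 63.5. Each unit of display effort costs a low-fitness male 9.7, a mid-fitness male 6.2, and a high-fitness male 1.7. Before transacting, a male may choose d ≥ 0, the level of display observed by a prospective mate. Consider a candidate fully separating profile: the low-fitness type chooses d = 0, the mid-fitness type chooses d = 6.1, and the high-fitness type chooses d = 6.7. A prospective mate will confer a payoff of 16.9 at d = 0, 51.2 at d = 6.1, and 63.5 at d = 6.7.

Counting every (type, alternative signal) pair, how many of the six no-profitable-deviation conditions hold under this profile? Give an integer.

4

Low-fitness (own payoff 16.9): to d=6.1 gives 51.2 − 9.7×6.1 = -7.97 → no gain ✓; to d=6.7 gives 63.5 − 9.7×6.7 = -1.49 → no gain ✓.
Mid-fitness (own payoff 51.2 − 6.2×6.1 = 13.38): to d=0 gives 16.9 → profitable ✗; to d=6.7 gives 63.5 − 6.2×6.7 = 21.96 → profitable ✗.
High-fitness (own payoff 63.5 − 1.7×6.7 = 52.11): to d=0 gives 16.9 → no gain ✓; to d=6.1 gives 51.2 − 1.7×6.1 = 40.83 → no gain ✓.
4 of the 6 constraints hold; not an equilibrium.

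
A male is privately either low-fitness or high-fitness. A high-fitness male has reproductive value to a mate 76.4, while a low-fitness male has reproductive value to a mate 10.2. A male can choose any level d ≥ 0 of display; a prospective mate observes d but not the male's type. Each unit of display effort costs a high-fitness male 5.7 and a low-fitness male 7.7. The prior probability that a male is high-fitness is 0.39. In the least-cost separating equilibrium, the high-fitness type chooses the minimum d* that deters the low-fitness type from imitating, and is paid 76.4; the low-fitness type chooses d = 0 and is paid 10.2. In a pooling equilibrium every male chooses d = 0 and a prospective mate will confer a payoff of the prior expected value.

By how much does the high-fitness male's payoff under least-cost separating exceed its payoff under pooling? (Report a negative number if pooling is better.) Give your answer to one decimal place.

-8.6

Least-cost separating signal: d* solves 10.2 = 76.4 − 7.7·d*, so d* = (76.4 − 10.2)/7.7 ≈ 8.5974.
High-fitness type's separating payoff: 76.4 − 5.7 × d* = 76.4 − 5.7 × (76.4 − 10.2)/7.7 = 76.4 − 377.34/7.7 ≈ 27.395.
Pooling payoff: 0.39 × 76.4 + 0.61 × 10.2 = 36.018.
Difference: 27.395 − 36.018 = -8.623, i.e. -8.6 to one decimal place.
The high-fitness type would prefer the pooling outcome.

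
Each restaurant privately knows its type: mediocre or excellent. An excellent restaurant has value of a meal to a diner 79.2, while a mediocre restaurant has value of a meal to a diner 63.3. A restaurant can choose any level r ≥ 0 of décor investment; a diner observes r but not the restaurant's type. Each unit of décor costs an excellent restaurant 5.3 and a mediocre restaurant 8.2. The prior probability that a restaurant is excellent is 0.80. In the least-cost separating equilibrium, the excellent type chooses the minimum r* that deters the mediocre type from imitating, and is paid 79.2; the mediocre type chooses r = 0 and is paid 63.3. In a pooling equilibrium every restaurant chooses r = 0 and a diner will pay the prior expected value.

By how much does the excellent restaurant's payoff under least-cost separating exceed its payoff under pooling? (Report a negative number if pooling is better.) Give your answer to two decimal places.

Least-cost separating signal: r* solves 63.3 = 79.2 − 8.2·r*, so r* = (79.2 − 63.3)/8.2 ≈ 1.9390.
Excellent type's separating payoff: 79.2 − 5.3 × r* = 79.2 − 5.3 × (79.2 − 63.3)/8.2 = 79.2 − 84.27/8.2 ≈ 68.9232.
Pooling payoff: 0.80 × 79.2 + 0.20 × 63.3 = 76.02.
Difference: 68.9232 − 76.02 = -7.0968, i.e. -7.10 to two decimal places.
The excellent type would prefer the pooling outcome.

-7.10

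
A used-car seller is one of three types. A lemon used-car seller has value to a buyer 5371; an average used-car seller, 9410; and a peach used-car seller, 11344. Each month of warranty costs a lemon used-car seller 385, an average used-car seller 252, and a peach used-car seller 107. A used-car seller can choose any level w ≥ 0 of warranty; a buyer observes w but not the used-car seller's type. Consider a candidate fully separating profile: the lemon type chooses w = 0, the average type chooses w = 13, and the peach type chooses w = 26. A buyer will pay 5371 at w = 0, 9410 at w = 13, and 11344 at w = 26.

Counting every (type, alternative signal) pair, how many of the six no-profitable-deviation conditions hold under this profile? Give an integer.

Lemon (own payoff 5371): to w=13 gives 9410 − 385×13 = 4405 → no gain ✓; to w=26 gives 11344 − 385×26 = 1334 → no gain ✓.
Peach (own payoff 11344 − 107×26 = 8562): to w=0 gives 5371 → no gain ✓; to w=13 gives 9410 − 107×13 = 8019 → no gain ✓.
Average (own payoff 9410 − 252×13 = 6134): to w=0 gives 5371 → no gain ✓; to w=26 gives 11344 − 252×26 = 4792 → no gain ✓.
6 of the 6 constraints hold; this profile is a separating equilibrium.

6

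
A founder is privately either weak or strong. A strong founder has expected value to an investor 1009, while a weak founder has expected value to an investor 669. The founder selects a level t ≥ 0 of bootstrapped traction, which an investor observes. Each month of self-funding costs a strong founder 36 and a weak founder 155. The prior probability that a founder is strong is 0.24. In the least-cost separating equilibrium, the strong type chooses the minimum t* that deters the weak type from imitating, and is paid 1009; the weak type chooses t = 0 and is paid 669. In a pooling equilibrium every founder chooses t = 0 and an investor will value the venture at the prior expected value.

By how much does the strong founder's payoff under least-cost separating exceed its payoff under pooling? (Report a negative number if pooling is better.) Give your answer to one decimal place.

Least-cost separating signal: t* solves 669 = 1009 − 155·t*, so t* = (1009 − 669)/155 ≈ 2.1935.
Strong type's separating payoff: 1009 − 36 × t* = 1009 − 36 × (1009 − 669)/155 = 1009 − 12240/155 ≈ 930.032.
Pooling payoff: 0.24 × 1009 + 0.76 × 669 = 750.6.
Difference: 930.032 − 750.6 = 179.432, i.e. 179.4 to one decimal place.
The strong type prefers to separate.

179.4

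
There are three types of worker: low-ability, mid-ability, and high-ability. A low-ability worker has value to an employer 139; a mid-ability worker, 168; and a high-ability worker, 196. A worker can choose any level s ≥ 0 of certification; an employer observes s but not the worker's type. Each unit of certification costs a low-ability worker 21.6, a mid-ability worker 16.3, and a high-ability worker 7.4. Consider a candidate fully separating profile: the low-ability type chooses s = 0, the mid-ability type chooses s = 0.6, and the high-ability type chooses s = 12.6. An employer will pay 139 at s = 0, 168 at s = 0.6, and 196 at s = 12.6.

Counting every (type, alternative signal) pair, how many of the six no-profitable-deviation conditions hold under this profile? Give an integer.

3

Mid-ability (own payoff 168 − 16.3×0.6 = 158.22): to s=0 gives 139 → no gain ✓; to s=12.6 gives 196 − 16.3×12.6 = -9.38 → no gain ✓.
High-ability (own payoff 196 − 7.4×12.6 = 102.76): to s=0 gives 139 → profitable ✗; to s=0.6 gives 168 − 7.4×0.6 = 163.56 → profitable ✗.
Low-ability (own payoff 139): to s=0.6 gives 168 − 21.6×0.6 = 155.04 → profitable ✗; to s=12.6 gives 196 − 21.6×12.6 = -76.16 → no gain ✓.
3 of the 6 constraints hold; not an equilibrium.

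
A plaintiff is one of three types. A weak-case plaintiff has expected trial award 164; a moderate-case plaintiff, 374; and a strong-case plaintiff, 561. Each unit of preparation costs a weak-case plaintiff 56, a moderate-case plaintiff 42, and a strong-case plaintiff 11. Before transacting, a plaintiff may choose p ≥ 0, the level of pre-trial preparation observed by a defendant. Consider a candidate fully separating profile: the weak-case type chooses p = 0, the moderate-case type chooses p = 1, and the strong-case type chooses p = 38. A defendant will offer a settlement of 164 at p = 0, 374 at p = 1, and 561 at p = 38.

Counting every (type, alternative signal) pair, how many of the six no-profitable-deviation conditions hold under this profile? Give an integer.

Weak-case (own payoff 164): to p=1 gives 374 − 56×1 = 318 → profitable ✗; to p=38 gives 561 − 56×38 = -1567 → no gain ✓.
Moderate-case (own payoff 374 − 42×1 = 332): to p=0 gives 164 → no gain ✓; to p=38 gives 561 − 42×38 = -1035 → no gain ✓.
Strong-case (own payoff 561 − 11×38 = 143): to p=0 gives 164 → profitable ✗; to p=1 gives 374 − 11×1 = 363 → profitable ✗.
3 of the 6 constraints hold; not an equilibrium.

3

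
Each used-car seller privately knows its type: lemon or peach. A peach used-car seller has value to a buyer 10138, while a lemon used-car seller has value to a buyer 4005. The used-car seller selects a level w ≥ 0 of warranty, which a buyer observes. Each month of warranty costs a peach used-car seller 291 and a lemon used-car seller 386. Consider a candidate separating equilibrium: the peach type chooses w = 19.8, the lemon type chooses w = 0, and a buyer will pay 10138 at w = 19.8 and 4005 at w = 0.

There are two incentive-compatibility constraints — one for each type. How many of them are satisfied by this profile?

2

Lemon type: stay at 0 → 4005; mimic → 10138 − 386 × 19.8 = 2495.2. IC holds (4005 ≥ 2495.2).
Peach type: signal → 10138 − 291 × 19.8 = 4376.2; deviate to 0 → 4005. IC holds (4376.2 ≥ 4005).
2 of 2 constraints hold, so this is a separating equilibrium.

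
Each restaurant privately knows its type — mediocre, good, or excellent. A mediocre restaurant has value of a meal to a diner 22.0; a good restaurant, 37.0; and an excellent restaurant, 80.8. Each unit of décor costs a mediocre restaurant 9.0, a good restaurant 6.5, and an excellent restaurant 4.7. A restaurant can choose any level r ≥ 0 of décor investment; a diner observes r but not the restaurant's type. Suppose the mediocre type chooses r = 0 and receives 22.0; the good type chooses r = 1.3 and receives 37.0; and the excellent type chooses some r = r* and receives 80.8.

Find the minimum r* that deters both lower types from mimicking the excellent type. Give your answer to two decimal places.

Good type (on-path payoff 37.0 − 6.5×1.3 = 28.55) won't mimic when 28.55 ≥ 80.8 − 6.5·r*, i.e. r* ≥ 8.04.
Mediocre type (on-path payoff 22.0) won't mimic when 22.0 ≥ 80.8 − 9.0·r*, i.e. r* ≥ 6.53.
Both must hold, so r* = max(6.53, 8.04) = 8.04. The good type's constraint binds.

8.04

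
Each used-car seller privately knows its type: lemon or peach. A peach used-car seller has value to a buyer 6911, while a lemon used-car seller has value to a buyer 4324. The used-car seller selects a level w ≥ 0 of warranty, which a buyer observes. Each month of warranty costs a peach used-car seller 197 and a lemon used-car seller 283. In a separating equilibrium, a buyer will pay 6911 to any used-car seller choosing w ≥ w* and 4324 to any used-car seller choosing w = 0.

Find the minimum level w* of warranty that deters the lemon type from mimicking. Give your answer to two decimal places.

9.14

A lemon used-car seller choosing w = 0 receives 4324.
Imitating at w* instead would pay 6911 at cost 283·w*, netting 6911 − 283·w*.
Indifference: 4324 = 6911 − 283·w*, so w* = (6911 − 4324) / 283 ≈ 9.14.
At w* the lemon type's incentive constraint just binds; the peach type strictly prefers w* since its per-unit cost is lower.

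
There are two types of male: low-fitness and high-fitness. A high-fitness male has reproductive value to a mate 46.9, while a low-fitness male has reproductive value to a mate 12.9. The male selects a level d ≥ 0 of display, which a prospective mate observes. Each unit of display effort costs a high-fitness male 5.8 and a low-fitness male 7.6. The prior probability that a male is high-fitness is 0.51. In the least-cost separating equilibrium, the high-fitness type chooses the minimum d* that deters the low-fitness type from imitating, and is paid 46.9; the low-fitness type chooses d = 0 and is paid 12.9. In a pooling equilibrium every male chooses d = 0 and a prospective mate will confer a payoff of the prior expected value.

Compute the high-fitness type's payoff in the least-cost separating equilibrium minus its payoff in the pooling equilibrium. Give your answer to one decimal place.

-9.3

Least-cost separating signal: d* solves 12.9 = 46.9 − 7.6·d*, so d* = (46.9 − 12.9)/7.6 ≈ 4.4737.
High-fitness type's separating payoff: 46.9 − 5.8 × d* = 46.9 − 5.8 × (46.9 − 12.9)/7.6 = 46.9 − 197.2/7.6 ≈ 20.953.
Pooling payoff: 0.51 × 46.9 + 0.49 × 12.9 = 30.24.
Difference: 20.953 − 30.24 = -9.287, i.e. -9.3 to one decimal place.
The high-fitness type would prefer the pooling outcome.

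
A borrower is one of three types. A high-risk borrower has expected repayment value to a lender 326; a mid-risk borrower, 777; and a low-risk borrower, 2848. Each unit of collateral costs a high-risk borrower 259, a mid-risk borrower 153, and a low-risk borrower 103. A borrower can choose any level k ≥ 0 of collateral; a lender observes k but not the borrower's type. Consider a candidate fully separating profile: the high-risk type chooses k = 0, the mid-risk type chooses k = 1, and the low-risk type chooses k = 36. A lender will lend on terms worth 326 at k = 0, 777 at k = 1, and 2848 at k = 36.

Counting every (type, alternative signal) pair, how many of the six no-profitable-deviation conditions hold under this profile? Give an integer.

3

Low-risk (own payoff 2848 − 103×36 = -860): to k=0 gives 326 → profitable ✗; to k=1 gives 777 − 103×1 = 674 → profitable ✗.
High-risk (own payoff 326): to k=1 gives 777 − 259×1 = 518 → profitable ✗; to k=36 gives 2848 − 259×36 = -6476 → no gain ✓.
Mid-risk (own payoff 777 − 153×1 = 624): to k=0 gives 326 → no gain ✓; to k=36 gives 2848 − 153×36 = -2660 → no gain ✓.
3 of the 6 constraints hold; not an equilibrium.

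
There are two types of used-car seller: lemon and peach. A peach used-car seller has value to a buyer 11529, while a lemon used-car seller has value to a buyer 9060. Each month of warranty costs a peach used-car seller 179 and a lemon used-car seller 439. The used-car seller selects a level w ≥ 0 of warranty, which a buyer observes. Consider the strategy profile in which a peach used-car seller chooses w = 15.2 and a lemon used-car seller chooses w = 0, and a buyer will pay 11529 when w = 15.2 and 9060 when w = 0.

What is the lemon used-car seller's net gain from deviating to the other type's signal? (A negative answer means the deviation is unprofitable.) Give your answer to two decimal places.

-4203.80

Playing w = 0 the lemon used-car seller receives 9060.
Deviating to w = 15.2 brings payment 11529 at cost 439 × 15.2 = 6672.8, netting 4856.2.
Gain from deviating: 4856.2 − 9060 = -4203.80.
The gain is negative, so the lemon type's incentive-compatibility constraint is satisfied.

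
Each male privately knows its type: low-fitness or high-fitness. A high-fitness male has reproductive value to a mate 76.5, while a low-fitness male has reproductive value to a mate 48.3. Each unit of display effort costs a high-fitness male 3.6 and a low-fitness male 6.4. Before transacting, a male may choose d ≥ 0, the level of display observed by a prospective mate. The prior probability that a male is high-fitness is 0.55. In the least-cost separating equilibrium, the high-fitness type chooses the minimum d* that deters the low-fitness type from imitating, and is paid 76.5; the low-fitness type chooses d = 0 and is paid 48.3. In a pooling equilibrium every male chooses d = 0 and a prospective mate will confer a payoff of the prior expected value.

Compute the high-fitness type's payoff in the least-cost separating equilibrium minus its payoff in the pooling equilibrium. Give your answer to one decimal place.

Least-cost separating signal: d* solves 48.3 = 76.5 − 6.4·d*, so d* = (76.5 − 48.3)/6.4 ≈ 4.4063.
High-fitness type's separating payoff: 76.5 − 3.6 × d* = 76.5 − 3.6 × (76.5 − 48.3)/6.4 = 76.5 − 101.52/6.4 ≈ 60.638.
Pooling payoff: 0.55 × 76.5 + 0.45 × 48.3 = 63.81.
Difference: 60.638 − 63.81 = -3.172, i.e. -3.2 to one decimal place.
The high-fitness type would prefer the pooling outcome.

-3.2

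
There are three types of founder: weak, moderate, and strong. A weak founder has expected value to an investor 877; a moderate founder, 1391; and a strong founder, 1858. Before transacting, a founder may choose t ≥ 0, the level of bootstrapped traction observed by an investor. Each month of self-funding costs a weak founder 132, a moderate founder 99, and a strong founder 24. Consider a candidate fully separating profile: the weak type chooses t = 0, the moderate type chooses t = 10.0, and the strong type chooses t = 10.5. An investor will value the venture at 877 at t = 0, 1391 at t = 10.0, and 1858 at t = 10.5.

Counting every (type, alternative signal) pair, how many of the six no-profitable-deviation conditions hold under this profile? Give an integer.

4

Weak (own payoff 877): to t=10.0 gives 1391 − 132×10.0 = 71 → no gain ✓; to t=10.5 gives 1858 − 132×10.5 = 472 → no gain ✓.
Moderate (own payoff 1391 − 99×10.0 = 401): to t=0 gives 877 → profitable ✗; to t=10.5 gives 1858 − 99×10.5 = 818.5 → profitable ✗.
Strong (own payoff 1858 − 24×10.5 = 1606): to t=0 gives 877 → no gain ✓; to t=10.0 gives 1391 − 24×10.0 = 1151 → no gain ✓.
4 of the 6 constraints hold; not an equilibrium.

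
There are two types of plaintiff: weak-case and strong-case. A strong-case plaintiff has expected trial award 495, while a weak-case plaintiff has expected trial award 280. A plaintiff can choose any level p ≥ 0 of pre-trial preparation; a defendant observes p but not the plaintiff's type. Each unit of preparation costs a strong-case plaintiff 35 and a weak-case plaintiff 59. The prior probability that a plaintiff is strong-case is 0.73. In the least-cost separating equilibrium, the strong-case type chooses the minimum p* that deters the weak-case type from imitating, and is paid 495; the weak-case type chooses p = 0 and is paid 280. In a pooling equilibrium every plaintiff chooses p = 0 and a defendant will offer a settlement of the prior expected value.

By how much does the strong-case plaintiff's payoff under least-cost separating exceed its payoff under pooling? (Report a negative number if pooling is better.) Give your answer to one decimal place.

Least-cost separating signal: p* solves 280 = 495 − 59·p*, so p* = (495 − 280)/59 ≈ 3.6441.
Strong-case type's separating payoff: 495 − 35 × p* = 495 − 35 × (495 − 280)/59 = 495 − 7525/59 ≈ 367.458.
Pooling payoff: 0.73 × 495 + 0.27 × 280 = 436.95.
Difference: 367.458 − 436.95 = -69.492, i.e. -69.5 to one decimal place.
The strong-case type would prefer the pooling outcome.

-69.5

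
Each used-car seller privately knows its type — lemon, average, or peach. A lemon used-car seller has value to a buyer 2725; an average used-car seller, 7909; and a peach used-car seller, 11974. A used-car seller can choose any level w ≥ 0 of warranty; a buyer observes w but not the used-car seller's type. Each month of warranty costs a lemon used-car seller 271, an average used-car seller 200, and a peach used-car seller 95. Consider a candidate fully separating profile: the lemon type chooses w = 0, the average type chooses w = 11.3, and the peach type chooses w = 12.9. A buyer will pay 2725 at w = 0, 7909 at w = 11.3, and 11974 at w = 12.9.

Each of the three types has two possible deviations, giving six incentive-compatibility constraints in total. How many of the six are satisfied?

3

Lemon (own payoff 2725): to w=11.3 gives 7909 − 271×11.3 = 4846.7 → profitable ✗; to w=12.9 gives 11974 − 271×12.9 = 8478.1 → profitable ✗.
Average (own payoff 7909 − 200×11.3 = 5649): to w=0 gives 2725 → no gain ✓; to w=12.9 gives 11974 − 200×12.9 = 9394 → profitable ✗.
Peach (own payoff 11974 − 95×12.9 = 10748.5): to w=0 gives 2725 → no gain ✓; to w=11.3 gives 7909 − 95×11.3 = 6835.5 → no gain ✓.
3 of the 6 constraints hold; not an equilibrium.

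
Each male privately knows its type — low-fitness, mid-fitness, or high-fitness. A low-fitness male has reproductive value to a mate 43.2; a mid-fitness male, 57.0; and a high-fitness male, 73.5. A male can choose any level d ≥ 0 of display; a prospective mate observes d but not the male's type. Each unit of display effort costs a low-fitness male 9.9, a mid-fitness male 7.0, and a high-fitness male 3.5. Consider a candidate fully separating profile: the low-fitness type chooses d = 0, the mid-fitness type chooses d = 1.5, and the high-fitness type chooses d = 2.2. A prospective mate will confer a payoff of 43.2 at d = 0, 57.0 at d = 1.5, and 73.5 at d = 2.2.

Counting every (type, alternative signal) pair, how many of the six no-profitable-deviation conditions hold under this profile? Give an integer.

High-fitness (own payoff 73.5 − 3.5×2.2 = 65.8): to d=0 gives 43.2 → no gain ✓; to d=1.5 gives 57.0 − 3.5×1.5 = 51.75 → no gain ✓.
Mid-fitness (own payoff 57.0 − 7.0×1.5 = 46.5): to d=0 gives 43.2 → no gain ✓; to d=2.2 gives 73.5 − 7.0×2.2 = 58.1 → profitable ✗.
Low-fitness (own payoff 43.2): to d=1.5 gives 57.0 − 9.9×1.5 = 42.15 → no gain ✓; to d=2.2 gives 73.5 − 9.9×2.2 = 51.72 → profitable ✗.
4 of the 6 constraints hold; not an equilibrium.

4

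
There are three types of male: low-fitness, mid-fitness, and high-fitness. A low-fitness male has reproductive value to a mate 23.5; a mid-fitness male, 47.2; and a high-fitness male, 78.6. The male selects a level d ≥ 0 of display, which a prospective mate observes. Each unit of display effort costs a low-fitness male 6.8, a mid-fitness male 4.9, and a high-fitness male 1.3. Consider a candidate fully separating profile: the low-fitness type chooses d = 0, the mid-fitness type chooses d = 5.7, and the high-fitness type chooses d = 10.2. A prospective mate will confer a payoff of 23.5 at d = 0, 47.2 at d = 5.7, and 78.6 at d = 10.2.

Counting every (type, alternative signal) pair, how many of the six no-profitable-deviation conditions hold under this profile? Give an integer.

Low-fitness (own payoff 23.5): to d=5.7 gives 47.2 − 6.8×5.7 = 8.44 → no gain ✓; to d=10.2 gives 78.6 − 6.8×10.2 = 9.24 → no gain ✓.
Mid-fitness (own payoff 47.2 − 4.9×5.7 = 19.27): to d=0 gives 23.5 → profitable ✗; to d=10.2 gives 78.6 − 4.9×10.2 = 28.62 → profitable ✗.
High-fitness (own payoff 78.6 − 1.3×10.2 = 65.34): to d=0 gives 23.5 → no gain ✓; to d=5.7 gives 47.2 − 1.3×5.7 = 39.79 → no gain ✓.
4 of the 6 constraints hold; not an equilibrium.

4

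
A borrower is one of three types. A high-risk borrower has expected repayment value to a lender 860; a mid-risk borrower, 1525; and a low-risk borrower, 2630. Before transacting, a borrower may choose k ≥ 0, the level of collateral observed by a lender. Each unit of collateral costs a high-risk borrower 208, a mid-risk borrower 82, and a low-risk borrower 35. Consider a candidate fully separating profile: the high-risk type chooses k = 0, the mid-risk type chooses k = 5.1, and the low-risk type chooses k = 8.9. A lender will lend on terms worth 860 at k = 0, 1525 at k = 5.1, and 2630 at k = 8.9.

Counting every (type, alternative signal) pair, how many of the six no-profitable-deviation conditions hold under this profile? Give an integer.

5

High-risk (own payoff 860): to k=5.1 gives 1525 − 208×5.1 = 464.2 → no gain ✓; to k=8.9 gives 2630 − 208×8.9 = 778.8 → no gain ✓.
Low-risk (own payoff 2630 − 35×8.9 = 2318.5): to k=0 gives 860 → no gain ✓; to k=5.1 gives 1525 − 35×5.1 = 1346.5 → no gain ✓.
Mid-risk (own payoff 1525 − 82×5.1 = 1106.8): to k=0 gives 860 → no gain ✓; to k=8.9 gives 2630 − 82×8.9 = 1900.2 → profitable ✗.
5 of the 6 constraints hold; not an equilibrium.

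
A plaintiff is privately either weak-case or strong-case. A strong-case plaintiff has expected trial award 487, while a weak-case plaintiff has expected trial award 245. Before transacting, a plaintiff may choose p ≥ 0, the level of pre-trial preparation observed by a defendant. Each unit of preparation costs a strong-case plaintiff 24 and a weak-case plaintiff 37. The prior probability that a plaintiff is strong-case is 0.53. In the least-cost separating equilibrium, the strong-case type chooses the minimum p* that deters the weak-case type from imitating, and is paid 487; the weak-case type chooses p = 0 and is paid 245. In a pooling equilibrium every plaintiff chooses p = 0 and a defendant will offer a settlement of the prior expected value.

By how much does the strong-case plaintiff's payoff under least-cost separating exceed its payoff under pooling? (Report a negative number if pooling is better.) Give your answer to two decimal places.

Least-cost separating signal: p* solves 245 = 487 − 37·p*, so p* = (487 − 245)/37 ≈ 6.5405.
Strong-case type's separating payoff: 487 − 24 × p* = 487 − 24 × (487 − 245)/37 = 487 − 5808/37 ≈ 330.0270.
Pooling payoff: 0.53 × 487 + 0.47 × 245 = 373.26.
Difference: 330.0270 − 373.26 = -43.233, i.e. -43.23 to two decimal places.
The strong-case type would prefer the pooling outcome.

-43.23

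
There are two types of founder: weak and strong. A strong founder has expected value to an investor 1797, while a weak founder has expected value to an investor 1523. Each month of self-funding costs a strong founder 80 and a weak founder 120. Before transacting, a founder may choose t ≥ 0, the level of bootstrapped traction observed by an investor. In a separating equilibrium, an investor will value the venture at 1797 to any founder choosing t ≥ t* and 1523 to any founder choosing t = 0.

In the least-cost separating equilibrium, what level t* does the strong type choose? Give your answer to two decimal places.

2.28

A weak founder choosing t = 0 receives 1523.
Imitating at t* instead would pay 1797 at cost 120·t*, netting 1797 − 120·t*.
Indifference: 1523 = 1797 − 120·t*, so t* = (1797 − 1523) / 120 ≈ 2.28.
This is the weak type's binding incentive-compatibility constraint; any t ≥ 2.28 sustains separation on that side.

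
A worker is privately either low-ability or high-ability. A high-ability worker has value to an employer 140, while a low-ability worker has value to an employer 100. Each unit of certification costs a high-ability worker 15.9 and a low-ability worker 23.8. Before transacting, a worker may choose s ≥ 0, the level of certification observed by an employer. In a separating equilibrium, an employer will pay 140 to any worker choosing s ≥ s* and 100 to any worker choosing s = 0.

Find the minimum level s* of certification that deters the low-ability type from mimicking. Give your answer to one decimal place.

A low-ability worker choosing s = 0 receives 100.
Imitating at s* instead would pay 140 at cost 23.8·s*, netting 140 − 23.8·s*.
Indifference: 100 = 140 − 23.8·s*, so s* = (140 − 100) / 23.8 ≈ 1.7.
This is the low-ability type's binding incentive-compatibility constraint; any s ≥ 1.7 sustains separation on that side.

1.7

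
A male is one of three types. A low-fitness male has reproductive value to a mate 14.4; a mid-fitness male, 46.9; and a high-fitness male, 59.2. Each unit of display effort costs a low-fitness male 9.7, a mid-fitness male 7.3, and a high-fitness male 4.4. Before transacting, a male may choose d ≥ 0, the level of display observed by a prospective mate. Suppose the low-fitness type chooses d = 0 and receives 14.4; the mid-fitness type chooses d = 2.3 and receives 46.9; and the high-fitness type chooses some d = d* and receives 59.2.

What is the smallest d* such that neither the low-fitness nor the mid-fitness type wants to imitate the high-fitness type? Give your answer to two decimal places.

4.62

Low-fitness type (on-path payoff 14.4) won't mimic when 14.4 ≥ 59.2 − 9.7·d*, i.e. d* ≥ 4.62.
Mid-fitness type (on-path payoff 46.9 − 7.3×2.3 = 30.11) won't mimic when 30.11 ≥ 59.2 − 7.3·d*, i.e. d* ≥ 3.98.
Both must hold, so d* = max(4.62, 3.98) = 4.62. The low-fitness type's constraint binds.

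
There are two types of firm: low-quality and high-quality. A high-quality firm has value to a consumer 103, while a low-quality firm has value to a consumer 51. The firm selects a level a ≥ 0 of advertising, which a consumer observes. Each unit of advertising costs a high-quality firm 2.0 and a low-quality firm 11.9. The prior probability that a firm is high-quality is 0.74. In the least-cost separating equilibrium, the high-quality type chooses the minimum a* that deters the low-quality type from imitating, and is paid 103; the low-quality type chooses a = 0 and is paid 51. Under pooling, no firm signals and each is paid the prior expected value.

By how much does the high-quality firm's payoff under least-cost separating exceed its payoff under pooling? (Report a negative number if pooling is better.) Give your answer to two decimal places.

Least-cost separating signal: a* solves 51 = 103 − 11.9·a*, so a* = (103 − 51)/11.9 ≈ 4.3697.
High-quality type's separating payoff: 103 − 2.0 × a* = 103 − 2.0 × (103 − 51)/11.9 = 103 − 104/11.9 ≈ 94.2605.
Pooling payoff: 0.74 × 103 + 0.26 × 51 = 89.48.
Difference: 94.2605 − 89.48 = 4.7805, i.e. 4.78 to two decimal places.
The high-quality type prefers to separate.

4.78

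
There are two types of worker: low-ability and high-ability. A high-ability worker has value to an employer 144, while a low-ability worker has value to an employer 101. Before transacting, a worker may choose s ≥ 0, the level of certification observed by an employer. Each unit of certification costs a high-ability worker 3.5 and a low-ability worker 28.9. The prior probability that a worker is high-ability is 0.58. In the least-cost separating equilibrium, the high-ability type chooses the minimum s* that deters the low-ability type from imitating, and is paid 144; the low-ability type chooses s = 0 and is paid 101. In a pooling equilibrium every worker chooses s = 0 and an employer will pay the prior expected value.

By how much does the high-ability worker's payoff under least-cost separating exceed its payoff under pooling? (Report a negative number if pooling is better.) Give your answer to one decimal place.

12.9

Least-cost separating signal: s* solves 101 = 144 − 28.9·s*, so s* = (144 − 101)/28.9 ≈ 1.4879.
High-ability type's separating payoff: 144 − 3.5 × s* = 144 − 3.5 × (144 − 101)/28.9 = 144 − 150.5/28.9 ≈ 138.792.
Pooling payoff: 0.58 × 144 + 0.42 × 101 = 125.94.
Difference: 138.792 − 125.94 = 12.852, i.e. 12.9 to one decimal place.
The high-ability type prefers to separate.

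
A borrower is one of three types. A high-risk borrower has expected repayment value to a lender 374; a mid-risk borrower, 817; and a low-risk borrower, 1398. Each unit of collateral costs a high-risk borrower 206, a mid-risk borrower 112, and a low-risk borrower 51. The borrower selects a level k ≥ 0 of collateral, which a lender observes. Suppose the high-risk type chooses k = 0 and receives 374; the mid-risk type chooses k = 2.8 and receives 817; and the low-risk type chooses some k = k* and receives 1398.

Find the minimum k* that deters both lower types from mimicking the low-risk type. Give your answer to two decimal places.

Mid-risk type (on-path payoff 817 − 112×2.8 = 503.4) won't mimic when 503.4 ≥ 1398 − 112·k*, i.e. k* ≥ 7.99.
High-risk type (on-path payoff 374) won't mimic when 374 ≥ 1398 − 206·k*, i.e. k* ≥ 4.97.
Both must hold, so k* = max(4.97, 7.99) = 7.99. The mid-risk type's constraint binds.

7.99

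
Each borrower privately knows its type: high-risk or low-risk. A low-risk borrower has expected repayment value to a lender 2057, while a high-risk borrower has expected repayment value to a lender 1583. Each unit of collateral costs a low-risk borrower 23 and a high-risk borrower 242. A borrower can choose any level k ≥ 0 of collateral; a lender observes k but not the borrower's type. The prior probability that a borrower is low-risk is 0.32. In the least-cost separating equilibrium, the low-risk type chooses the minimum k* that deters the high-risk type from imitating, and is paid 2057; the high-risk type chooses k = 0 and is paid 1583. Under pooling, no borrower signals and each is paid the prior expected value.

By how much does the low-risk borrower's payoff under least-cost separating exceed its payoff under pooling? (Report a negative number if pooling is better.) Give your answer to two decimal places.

277.27

Least-cost separating signal: k* solves 1583 = 2057 − 242·k*, so k* = (2057 − 1583)/242 ≈ 1.9587.
Low-risk type's separating payoff: 2057 − 23 × k* = 2057 − 23 × (2057 − 1583)/242 = 2057 − 10902/242 ≈ 2011.9504.
Pooling payoff: 0.32 × 2057 + 0.68 × 1583 = 1734.68.
Difference: 2011.9504 − 1734.68 = 277.2704, i.e. 277.27 to two decimal places.
The low-risk type prefers to separate.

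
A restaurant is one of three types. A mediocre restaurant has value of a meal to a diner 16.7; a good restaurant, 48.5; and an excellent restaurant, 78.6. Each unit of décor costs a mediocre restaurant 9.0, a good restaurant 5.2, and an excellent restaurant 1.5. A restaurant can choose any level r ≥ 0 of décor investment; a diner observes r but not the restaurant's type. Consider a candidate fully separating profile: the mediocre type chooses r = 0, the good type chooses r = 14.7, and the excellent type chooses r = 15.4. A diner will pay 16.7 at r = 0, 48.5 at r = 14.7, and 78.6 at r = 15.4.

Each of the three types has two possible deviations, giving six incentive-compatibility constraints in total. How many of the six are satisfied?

4

Good (own payoff 48.5 − 5.2×14.7 = -27.94): to r=0 gives 16.7 → profitable ✗; to r=15.4 gives 78.6 − 5.2×15.4 = -1.48 → profitable ✗.
Excellent (own payoff 78.6 − 1.5×15.4 = 55.5): to r=0 gives 16.7 → no gain ✓; to r=14.7 gives 48.5 − 1.5×14.7 = 26.45 → no gain ✓.
Mediocre (own payoff 16.7): to r=14.7 gives 48.5 − 9.0×14.7 = -83.8 → no gain ✓; to r=15.4 gives 78.6 − 9.0×15.4 = -60 → no gain ✓.
4 of the 6 constraints hold; not an equilibrium.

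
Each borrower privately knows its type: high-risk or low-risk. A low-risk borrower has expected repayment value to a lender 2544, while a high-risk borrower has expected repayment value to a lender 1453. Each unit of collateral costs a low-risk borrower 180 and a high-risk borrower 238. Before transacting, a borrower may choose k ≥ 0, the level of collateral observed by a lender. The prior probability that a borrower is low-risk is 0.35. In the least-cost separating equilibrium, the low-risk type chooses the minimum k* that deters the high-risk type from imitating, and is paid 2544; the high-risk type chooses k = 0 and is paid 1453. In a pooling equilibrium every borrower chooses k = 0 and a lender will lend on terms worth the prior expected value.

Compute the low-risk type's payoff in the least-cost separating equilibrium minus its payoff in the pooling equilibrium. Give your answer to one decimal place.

-116.0

Least-cost separating signal: k* solves 1453 = 2544 − 238·k*, so k* = (2544 − 1453)/238 ≈ 4.5840.
Low-risk type's separating payoff: 2544 − 180 × k* = 2544 − 180 × (2544 − 1453)/238 = 2544 − 196380/238 ≈ 1718.874.
Pooling payoff: 0.35 × 2544 + 0.65 × 1453 = 1834.85.
Difference: 1718.874 − 1834.85 = -115.976, i.e. -116.0 to one decimal place.
The low-risk type would prefer the pooling outcome.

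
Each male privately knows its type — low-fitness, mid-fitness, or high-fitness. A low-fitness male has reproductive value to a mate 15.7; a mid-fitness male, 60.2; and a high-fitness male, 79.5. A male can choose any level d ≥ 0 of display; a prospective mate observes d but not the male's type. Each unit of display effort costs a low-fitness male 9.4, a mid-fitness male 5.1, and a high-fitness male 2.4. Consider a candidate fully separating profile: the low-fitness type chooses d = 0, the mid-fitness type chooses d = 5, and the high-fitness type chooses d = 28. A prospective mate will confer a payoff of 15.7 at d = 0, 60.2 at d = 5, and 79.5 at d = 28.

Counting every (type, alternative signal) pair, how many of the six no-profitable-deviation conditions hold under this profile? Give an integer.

Low-fitness (own payoff 15.7): to d=5 gives 60.2 − 9.4×5 = 13.2 → no gain ✓; to d=28 gives 79.5 − 9.4×28 = -183.7 → no gain ✓.
High-fitness (own payoff 79.5 − 2.4×28 = 12.3): to d=0 gives 15.7 → profitable ✗; to d=5 gives 60.2 − 2.4×5 = 48.2 → profitable ✗.
Mid-fitness (own payoff 60.2 − 5.1×5 = 34.7): to d=0 gives 15.7 → no gain ✓; to d=28 gives 79.5 − 5.1×28 = -63.3 → no gain ✓.
4 of the 6 constraints hold; not an equilibrium.

4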